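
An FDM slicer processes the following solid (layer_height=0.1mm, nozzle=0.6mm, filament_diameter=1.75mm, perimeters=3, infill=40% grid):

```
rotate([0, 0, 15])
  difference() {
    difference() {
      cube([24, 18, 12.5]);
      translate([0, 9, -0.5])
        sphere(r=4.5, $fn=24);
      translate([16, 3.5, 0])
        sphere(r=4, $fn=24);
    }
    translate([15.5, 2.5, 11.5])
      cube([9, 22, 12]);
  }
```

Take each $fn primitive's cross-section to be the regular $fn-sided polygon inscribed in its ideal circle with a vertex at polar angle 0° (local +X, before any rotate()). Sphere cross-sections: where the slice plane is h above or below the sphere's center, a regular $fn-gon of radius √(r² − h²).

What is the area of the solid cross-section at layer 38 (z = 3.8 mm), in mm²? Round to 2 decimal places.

At z = 3.8 mm: the cube is present — its section is the full 24×18 rectangle (area 432.00 mm²); the r=4.5 sphere at (0, 9) contributes a regular 24-gon of circumradius √(4.5²−4.3²) = 1.327 (area = (24/2)·1.327²·sin(360°/24) = 5.47 mm²); the sphere at (16, 3.5): section is a regular 24-gon, circumradius = √(r²−h²) = √(4²−3.8²) = 1.249 (area = (24/2)·1.249²·sin(360°/24) = 4.85 mm²); Taking the first minus the rest: starting from the 24×18 cube (432.00 mm²), the r=4.5 sphere at (0, 9) partially overlaps it — only the 2.73 mm² overlap (of its 5.47 mm²) is removed, clipping the outline; the r=4 sphere at (16, 3.5) lies wholly inside it (removes its full 4.85 mm² and its 7.83 mm outline becomes a hole wall) — area = 424.42 mm²; the cube at (15.5, 2.5) is not intersected at this z (z outside [11.5, 23.5]); Subtracting the remaining from the first: none of the subtracted shapes is present at this height, so the result so far is unchanged — area = 424.42 mm²; (whole slice rotated 15° about Z — lengths, areas and connectivity unchanged). Overall, the cross-section is one region with 1 hole. Net area = 424.42 mm².

424.42 mm²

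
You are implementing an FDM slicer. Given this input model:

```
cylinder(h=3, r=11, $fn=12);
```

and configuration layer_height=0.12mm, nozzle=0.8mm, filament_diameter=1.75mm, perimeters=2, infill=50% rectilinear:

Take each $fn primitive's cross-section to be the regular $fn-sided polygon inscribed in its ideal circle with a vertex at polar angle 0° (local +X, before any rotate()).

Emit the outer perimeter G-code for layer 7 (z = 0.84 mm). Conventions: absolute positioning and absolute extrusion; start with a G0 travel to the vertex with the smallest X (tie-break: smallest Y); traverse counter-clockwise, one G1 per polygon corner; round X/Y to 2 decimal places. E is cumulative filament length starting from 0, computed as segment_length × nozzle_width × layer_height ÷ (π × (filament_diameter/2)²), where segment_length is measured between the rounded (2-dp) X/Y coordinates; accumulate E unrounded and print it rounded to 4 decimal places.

G0 X-11.00 Y0.00 Z0.84
G1 X-9.53 Y-5.50 E0.2272
G1 X-5.50 Y-9.53 E0.4547
G1 X0.00 Y-11.00 E0.6819
G1 X5.50 Y-9.53 E0.9091
G1 X9.53 Y-5.50 E1.1366
G1 X11.00 Y0.00 E1.3638
G1 X9.53 Y5.50 E1.5911
G1 X5.50 Y9.53 E1.8185
G1 X0.00 Y11.00 E2.0457
G1 X-5.50 Y9.53 E2.2730
G1 X-9.53 Y5.50 E2.5004
G1 X-11.00 Y0.00 E2.7277

At z = 0.84 mm: the r=11 cylinder contributes a regular 12-gon of circumradius 11. The outline is a single polygon with 12 vertices. Extrusion per mm of travel: 0.8 × 0.12 / (π × 0.875²) = 0.039912. Accumulating E over each segment gives final E = 2.7277.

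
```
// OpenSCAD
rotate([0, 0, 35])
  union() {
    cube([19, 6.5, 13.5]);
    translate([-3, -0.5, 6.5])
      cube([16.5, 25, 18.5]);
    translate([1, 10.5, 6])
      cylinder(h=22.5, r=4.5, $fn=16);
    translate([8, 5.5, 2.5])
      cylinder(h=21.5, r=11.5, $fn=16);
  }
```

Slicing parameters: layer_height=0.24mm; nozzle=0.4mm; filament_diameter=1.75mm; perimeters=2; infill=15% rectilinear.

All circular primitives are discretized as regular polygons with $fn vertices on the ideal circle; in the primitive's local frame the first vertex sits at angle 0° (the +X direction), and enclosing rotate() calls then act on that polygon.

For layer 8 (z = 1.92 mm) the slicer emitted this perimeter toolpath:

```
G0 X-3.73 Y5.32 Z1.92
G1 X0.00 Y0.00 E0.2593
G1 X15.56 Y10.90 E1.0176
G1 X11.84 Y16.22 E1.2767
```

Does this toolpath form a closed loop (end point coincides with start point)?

no

Start point (G0): (-3.73, 5.32). End point (last G1): the path does not return to the start — open.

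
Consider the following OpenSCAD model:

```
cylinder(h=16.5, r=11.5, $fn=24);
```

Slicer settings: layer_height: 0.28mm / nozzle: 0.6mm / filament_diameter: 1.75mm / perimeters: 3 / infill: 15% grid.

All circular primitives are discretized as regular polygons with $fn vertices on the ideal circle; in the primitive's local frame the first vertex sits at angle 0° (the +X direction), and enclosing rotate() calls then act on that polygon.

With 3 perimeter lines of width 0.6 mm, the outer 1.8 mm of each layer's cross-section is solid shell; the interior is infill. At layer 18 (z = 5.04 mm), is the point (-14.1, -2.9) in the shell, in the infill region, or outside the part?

At z = 5.04 mm: the r=11.5 cylinder contributes a regular 24-gon of circumradius 11.5. Overall, the cross-section is a single solid region. The nearest boundary edge runs (-11.50, 0.00)→(-11.11, -2.98); distance from the point to it = 2.96 mm. The point is not inside any of the regions above, so it lies outside the cross-section (2.96 mm from the nearest boundary).

outside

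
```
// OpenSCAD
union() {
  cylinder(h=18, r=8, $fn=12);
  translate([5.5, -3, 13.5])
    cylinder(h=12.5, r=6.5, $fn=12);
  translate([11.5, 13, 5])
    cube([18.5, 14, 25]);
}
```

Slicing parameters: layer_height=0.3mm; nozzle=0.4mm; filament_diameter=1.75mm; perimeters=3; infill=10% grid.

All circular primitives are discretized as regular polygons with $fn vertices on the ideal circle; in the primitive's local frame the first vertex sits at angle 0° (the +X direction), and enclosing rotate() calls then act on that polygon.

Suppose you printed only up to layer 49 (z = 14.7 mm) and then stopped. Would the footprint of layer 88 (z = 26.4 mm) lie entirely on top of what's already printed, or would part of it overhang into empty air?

Compare the two slices. At z = 14.7: the r=8 cylinder contributes a regular 12-gon of circumradius 8 (area = (12/2)·8.000²·sin(360°/12) = 192.00 mm²); the cylinder at (5.5, -3): section is a regular 12-gon, circumradius r=6.5 (area = (12/2)·6.500²·sin(360°/12) = 126.75 mm²); the cube at (11.5, 13) is present — its section is the full 18.5×14 rectangle (area 259.00 mm²); Merging all regions: the regions partially overlap — summed areas 577.75 mm² minus the doubly-counted overlap 70.75 mm² gives 507.00 mm² — area = 507.00 mm². At z = 26.4: the cylinder is absent (z outside [0, 18]); the cylinder at (5.5, -3) does not reach this height (z outside [13.5, 26]); the cube at (11.5, 13) is present — its section is the full 18.5×14 rectangle (area 259.00 mm²); Merging all regions: only the 18.5×14 cube at (11.5, 13) is present, so the union is just that shape — area = 259.00 mm². Checking containment: the cross-section at z = 26.4 is a subset of the cross-section at z = 14.7.

entirely on top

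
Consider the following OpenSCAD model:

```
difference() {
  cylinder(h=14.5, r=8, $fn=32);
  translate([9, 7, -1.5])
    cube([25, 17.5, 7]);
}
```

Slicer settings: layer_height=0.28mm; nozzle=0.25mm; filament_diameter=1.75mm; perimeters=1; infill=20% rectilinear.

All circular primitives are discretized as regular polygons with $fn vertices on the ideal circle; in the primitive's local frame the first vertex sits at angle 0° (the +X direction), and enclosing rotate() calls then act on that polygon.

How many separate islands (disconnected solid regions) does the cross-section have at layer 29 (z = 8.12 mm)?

At z = 8.12 mm: the r=8 cylinder gives a regular 32-gon of circumradius 8 (constant along its height); the cube at (9, 7) is not intersected at this z (z outside [-1.5, 5.5]); After the difference (first − rest): none of the subtracted shapes is present at this height, so the r=8 cylinder is unchanged — 1 connected region. Overall, the cross-section is a single solid region. Island count = 1.

1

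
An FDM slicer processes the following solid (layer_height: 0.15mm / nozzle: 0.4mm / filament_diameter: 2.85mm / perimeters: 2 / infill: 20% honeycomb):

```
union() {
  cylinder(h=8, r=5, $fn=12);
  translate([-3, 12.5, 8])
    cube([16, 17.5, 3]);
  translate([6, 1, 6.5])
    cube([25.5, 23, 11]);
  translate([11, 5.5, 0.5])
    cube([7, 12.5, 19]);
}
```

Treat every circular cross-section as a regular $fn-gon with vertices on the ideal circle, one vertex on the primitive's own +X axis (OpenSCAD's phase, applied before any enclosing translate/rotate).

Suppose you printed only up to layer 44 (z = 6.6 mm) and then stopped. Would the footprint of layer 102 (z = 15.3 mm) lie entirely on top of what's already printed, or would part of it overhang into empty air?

Compare the two slices. At z = 6.6: the cylinder: section is a regular 12-gon, circumradius r=5 (area = (12/2)·5.000²·sin(360°/12) = 75.00 mm²); the cube at (-3, 12.5) is not intersected at this z (z outside [8, 11]); the cube at (6, 1) is present — its section is the full 25.5×23 rectangle (area 586.50 mm²); the 7×12.5 cube at (11, 5.5) contributes its full rectangle (area 87.50 mm²); Merging all regions: the regions partially overlap — summed areas 749.00 mm² minus the doubly-counted overlap 87.50 mm² gives 661.50 mm² — area = 661.50 mm². At z = 15.3: the cylinder is absent (z outside [0, 8]); the cube at (-3, 12.5) is not intersected at this z (z outside [8, 11]); the cube at (6, 1) is present — its section is the full 25.5×23 rectangle (area 586.50 mm²); the cube at (11, 5.5) (footprint 7×12.5) is included at this height (area 87.50 mm²); Combining (union): the 7×12.5 cube at (11, 5.5) lies entirely inside the 25.5×23 cube at (6, 1), so the union is just the 25.5×23 cube at (6, 1) — area = 586.50 mm². Checking containment: the cross-section at z = 15.3 is a subset of the cross-section at z = 6.6.

entirely on top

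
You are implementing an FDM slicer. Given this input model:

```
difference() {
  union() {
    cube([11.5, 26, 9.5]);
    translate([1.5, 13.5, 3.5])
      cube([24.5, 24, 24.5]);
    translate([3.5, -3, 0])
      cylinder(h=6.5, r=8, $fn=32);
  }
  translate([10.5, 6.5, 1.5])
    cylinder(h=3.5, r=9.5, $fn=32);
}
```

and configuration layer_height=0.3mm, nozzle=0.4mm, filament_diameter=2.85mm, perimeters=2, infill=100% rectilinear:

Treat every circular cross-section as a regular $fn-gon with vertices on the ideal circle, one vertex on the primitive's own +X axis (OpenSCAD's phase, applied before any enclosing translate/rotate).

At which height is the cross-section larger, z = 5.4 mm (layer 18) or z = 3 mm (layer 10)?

layer 18 (z = 5.4 mm)

Layer 18 (z = 5.4): the 11.5×26 cube contributes its full rectangle (area 299.00 mm²); the cube at (1.5, 13.5) (footprint 24.5×24) is included at this height (area 588.00 mm²); the r=8 cylinder at (3.5, -3) contributes a regular 32-gon of circumradius 8 (area = (32/2)·8.000²·sin(360°/32) = 199.77 mm²); Taking the union: the regions partially overlap — summed areas 1086.77 mm² minus the doubly-counted overlap 168.09 mm² gives 918.68 mm² — area = 918.68 mm²; the cylinder at (10.5, 6.5) is not intersected at this z (z outside [1.5, 5]); Subtracting the remaining from the first: none of the subtracted shapes is present at this height, so that combined region is unchanged — area = 918.68 mm². So its area = 918.68 mm². Layer 10 (z = 3): the cube is present — its section is the full 11.5×26 rectangle (area 299.00 mm²); the cube at (1.5, 13.5) is not intersected at this z (z outside [3.5, 28]); the r=8 cylinder at (3.5, -3) gives a regular 32-gon of circumradius 8 (constant along its height) (area = (32/2)·8.000²·sin(360°/32) = 199.77 mm²); Merging all regions: the regions partially overlap — summed areas 498.77 mm² minus the doubly-counted overlap 43.09 mm² gives 455.68 mm² — area = 455.68 mm²; the r=9.5 cylinder at (10.5, 6.5) contributes a regular 32-gon of circumradius 9.5 (area = (32/2)·9.500²·sin(360°/32) = 281.71 mm²); Subtracting the remaining from the first: starting from that combined region (455.68 mm²), the r=9.5 cylinder at (10.5, 6.5) partially overlaps it — only the 159.10 mm² overlap (of its 281.71 mm²) is removed, clipping the outline — area = 296.58 mm². So its area = 296.58 mm². Layer 18 is larger (918.68 vs 296.58 mm²).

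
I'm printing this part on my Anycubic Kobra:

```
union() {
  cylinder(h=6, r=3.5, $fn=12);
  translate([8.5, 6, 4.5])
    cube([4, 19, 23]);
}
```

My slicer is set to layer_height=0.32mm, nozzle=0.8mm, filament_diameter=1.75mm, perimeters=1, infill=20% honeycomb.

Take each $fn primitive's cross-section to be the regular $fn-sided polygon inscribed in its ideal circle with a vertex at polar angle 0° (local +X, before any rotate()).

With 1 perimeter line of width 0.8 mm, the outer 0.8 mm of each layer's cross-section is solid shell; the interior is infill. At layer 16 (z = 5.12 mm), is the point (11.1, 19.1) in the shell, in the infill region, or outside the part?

infill

At z = 5.12 mm: the cylinder: section is a regular 12-gon, circumradius r=3.5; the cube at (8.5, 6) is present — its section is the full 4×19 rectangle; Taking the union: the 2 present regions are separate (no shared area or edge), so areas and boundary lengths simply add and each stays a separate island — 2 connected regions. Overall, the cross-section has 2 separate islands. The nearest boundary edge runs (12.50, 25.00)→(12.50, 6.00); distance from the point to it = 1.40 mm. (Shell/infill is judged within the island containing the point — the largest one.) The point is inside the cross-section and 1.40 mm from the nearest boundary — more than the 0.8 mm shell width (1 × 0.8), so it's in the infill interior.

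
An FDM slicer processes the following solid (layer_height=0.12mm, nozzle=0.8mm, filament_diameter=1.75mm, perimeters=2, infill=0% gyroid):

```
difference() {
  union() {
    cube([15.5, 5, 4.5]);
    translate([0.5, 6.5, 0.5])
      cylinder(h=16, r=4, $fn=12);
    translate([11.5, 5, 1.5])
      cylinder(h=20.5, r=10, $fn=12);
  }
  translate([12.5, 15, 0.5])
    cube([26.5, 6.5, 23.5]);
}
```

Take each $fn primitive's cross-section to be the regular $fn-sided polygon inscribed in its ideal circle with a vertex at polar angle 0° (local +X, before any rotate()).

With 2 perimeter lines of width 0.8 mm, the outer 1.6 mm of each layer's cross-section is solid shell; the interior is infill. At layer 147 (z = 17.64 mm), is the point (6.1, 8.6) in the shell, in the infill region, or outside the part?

infill

At z = 17.64 mm: the cube is absent (z outside [0, 4.5]); the cylinder at (0.5, 6.5) does not reach this height (z outside [0.5, 16.5]); the r=10 cylinder at (11.5, 5) contributes a regular 12-gon of circumradius 10; Merging all regions: only the r=10 cylinder at (11.5, 5) is present, so the union is just that shape — 1 connected region; the cube at (12.5, 15) is present — its section is the full 26.5×6.5 rectangle; Subtracting the remaining from the first: starting from that combined region, the 26.5×6.5 cube at (12.5, 15) misses the remaining region (no effect) — 1 connected region. Overall, the cross-section is a single solid region. The nearest boundary edge runs (2.84, 10.00)→(6.50, 13.66); distance from the point to it = 3.30 mm. The point is inside the cross-section and 3.30 mm from the nearest boundary — more than the 1.6 mm shell width (2 × 0.8), so it's in the infill interior.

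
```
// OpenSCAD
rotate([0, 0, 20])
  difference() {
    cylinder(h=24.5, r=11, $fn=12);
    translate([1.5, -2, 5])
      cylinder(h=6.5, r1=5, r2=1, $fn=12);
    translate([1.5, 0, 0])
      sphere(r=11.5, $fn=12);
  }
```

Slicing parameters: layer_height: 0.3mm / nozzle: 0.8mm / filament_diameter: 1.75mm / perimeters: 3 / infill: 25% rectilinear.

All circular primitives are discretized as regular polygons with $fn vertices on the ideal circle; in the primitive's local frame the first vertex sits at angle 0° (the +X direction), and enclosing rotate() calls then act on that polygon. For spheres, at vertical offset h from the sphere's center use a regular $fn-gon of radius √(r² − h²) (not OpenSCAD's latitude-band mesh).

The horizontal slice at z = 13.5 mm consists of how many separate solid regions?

1

At z = 13.5 mm: the cylinder: section is a regular 12-gon, circumradius r=11; the cone at (1.5, -2) is absent (z outside [5, 11.5]); the sphere at (1.5, 0) does not reach this height (|z−center|=13.500 > r=11.5); Taking the first minus the rest: none of the subtracted shapes is present at this height, so the r=11 cylinder is unchanged — 1 connected region; (whole slice rotated 20° about Z — lengths, areas and connectivity unchanged). The result has 1 disconnected region.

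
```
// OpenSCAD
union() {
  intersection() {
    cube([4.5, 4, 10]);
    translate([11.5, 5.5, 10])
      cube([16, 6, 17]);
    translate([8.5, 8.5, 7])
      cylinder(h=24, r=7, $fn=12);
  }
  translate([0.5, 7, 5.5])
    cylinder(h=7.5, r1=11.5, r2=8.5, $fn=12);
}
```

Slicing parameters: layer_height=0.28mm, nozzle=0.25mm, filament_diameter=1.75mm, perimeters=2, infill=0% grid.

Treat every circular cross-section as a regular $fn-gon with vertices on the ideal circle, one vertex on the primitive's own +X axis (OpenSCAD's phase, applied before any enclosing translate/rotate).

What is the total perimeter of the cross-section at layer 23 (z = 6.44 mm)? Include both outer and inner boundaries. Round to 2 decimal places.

69.10 mm

At z = 6.44 mm: the cube is present — its section is the full 4.5×4 rectangle (perimeter 17.00 mm); the cube at (11.5, 5.5) is absent (z outside [10, 27]); the cylinder at (8.5, 8.5) is absent (z outside [7, 31]); After intersecting: at least one operand is absent at this height, so nothing remains; the cone at (0.5, 7): at t=0.125 of its height the radius interpolates to r₁+(r₂−r₁)t = 11.124, giving a regular 12-gon of that circumradius (perimeter = 2·12·11.124·sin(180°/12) = 69.10 mm); Taking the union: only the cone at (0.5, 7) is present, so the union is just that shape — boundary = 69.10 mm. Overall, the cross-section is a single solid region. Total boundary length (outer) = 69.10 mm.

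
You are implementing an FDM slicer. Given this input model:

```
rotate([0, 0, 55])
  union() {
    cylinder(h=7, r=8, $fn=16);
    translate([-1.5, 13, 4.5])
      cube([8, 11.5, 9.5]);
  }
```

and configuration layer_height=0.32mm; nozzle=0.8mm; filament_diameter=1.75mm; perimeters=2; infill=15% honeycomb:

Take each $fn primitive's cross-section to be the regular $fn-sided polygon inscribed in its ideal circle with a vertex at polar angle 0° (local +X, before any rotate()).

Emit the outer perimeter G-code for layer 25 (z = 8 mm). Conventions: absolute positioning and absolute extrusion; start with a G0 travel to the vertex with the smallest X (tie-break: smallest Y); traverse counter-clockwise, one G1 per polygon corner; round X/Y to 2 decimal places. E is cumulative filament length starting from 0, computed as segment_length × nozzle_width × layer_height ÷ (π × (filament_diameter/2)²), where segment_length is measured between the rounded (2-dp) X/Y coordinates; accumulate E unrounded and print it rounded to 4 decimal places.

At z = 8 mm: the cylinder is absent (z outside [0, 7]); the 8×11.5 cube at (-1.5, 13) contributes its full rectangle; Combining (union): only the 8×11.5 cube at (-1.5, 13) is present, so the union is just that shape — 1 connected region; (rotated 55° about Z; rotation is an isometry so areas/perimeters/island counts are preserved). The outline is a single polygon with 4 vertices. Extrusion per mm of travel: 0.8 × 0.32 / (π × 0.875²) = 0.106432. Accumulating E over each segment gives final E = 4.1512.

G0 X-20.93 Y12.82 Z8.00
G1 X-11.51 Y6.23 E1.2236
G1 X-6.92 Y12.78 E2.0748
G1 X-16.34 Y19.38 E3.2990
G1 X-20.93 Y12.82 E4.1512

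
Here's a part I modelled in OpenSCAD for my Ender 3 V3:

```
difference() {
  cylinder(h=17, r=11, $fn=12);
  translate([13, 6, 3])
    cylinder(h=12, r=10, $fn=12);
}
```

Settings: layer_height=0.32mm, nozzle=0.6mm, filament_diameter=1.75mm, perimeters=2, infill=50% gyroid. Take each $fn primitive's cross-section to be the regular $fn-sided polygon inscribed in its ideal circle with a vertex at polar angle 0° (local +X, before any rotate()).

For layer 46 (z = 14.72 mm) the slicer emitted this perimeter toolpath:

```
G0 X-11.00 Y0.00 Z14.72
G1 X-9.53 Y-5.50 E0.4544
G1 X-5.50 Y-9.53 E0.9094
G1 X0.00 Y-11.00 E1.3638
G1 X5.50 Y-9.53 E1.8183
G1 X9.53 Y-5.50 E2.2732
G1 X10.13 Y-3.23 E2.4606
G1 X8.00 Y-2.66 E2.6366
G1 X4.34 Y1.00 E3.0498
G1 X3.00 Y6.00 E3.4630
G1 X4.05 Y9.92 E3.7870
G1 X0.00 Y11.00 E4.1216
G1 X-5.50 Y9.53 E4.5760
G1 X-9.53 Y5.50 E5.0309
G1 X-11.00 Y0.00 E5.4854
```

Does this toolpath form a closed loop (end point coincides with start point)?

yes

Start point (G0): (-11.00, 0.00). End point (last G1): the path returns to the start — closed.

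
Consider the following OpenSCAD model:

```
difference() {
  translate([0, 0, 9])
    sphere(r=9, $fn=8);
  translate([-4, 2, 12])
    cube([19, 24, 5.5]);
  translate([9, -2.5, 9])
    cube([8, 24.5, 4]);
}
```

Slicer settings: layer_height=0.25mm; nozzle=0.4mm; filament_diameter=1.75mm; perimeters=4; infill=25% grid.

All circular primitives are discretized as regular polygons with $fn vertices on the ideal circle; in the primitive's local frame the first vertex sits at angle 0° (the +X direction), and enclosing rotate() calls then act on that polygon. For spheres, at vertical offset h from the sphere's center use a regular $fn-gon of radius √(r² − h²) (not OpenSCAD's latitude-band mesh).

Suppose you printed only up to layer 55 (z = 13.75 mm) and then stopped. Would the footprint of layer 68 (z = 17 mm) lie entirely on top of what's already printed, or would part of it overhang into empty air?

Compare the two slices. At z = 13.75: the sphere: section is a regular 8-gon, circumradius = √(r²−h²) = √(9²−4.75²) = 7.644 (area = (8/2)·7.644²·sin(360°/8) = 165.29 mm²); the cube at (-4, 2) is present — its section is the full 19×24 rectangle (area 456.00 mm²); the cube at (9, -2.5) is not intersected at this z (z outside [9, 13]); Taking the first minus the rest: starting from the r=9 sphere (165.29 mm²), the 19×24 cube at (-4, 2) partially overlaps it — only the 46.13 mm² overlap (of its 456.00 mm²) is removed, clipping the outline — area = 119.16 mm². At z = 17: the r=9 sphere slices to a regular 8-gon of circumradius 4.123 (√(r²−h²) with h=8 from center) (area = (8/2)·4.123²·sin(360°/8) = 48.08 mm²); the cube at (-4, 2) is present — its section is the full 19×24 rectangle (area 456.00 mm²); the cube at (9, -2.5) is absent (z outside [9, 13]); Taking the first minus the rest: starting from the r=9 sphere (48.08 mm²), the 19×24 cube at (-4, 2) partially overlaps it — only the 9.21 mm² overlap (of its 456.00 mm²) is removed, clipping the outline — area = 38.88 mm². Checking containment: the cross-section at z = 17 is a subset of the cross-section at z = 13.75.

entirely on top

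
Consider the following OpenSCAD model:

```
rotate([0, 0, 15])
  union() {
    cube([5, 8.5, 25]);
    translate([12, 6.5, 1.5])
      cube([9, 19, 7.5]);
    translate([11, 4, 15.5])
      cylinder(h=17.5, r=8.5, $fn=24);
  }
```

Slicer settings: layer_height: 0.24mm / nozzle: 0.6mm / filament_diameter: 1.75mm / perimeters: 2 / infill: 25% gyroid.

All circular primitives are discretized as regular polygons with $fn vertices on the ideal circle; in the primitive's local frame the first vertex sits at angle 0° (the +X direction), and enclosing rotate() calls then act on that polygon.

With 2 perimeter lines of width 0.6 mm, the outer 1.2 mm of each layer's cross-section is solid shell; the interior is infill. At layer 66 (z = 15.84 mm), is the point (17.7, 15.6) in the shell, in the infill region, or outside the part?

At z = 15.84 mm: the cube (footprint 5×8.5) is included at this height; the cube at (12, 6.5) does not reach this height (z outside [1.5, 9]); the cylinder at (11, 4): section is a regular 24-gon, circumradius r=8.5; Merging all regions: the regions partially overlap (shared area 17.65 mm²), so overlapping operands fuse into one piece — 1 connected region; (rotated 15° about Z; rotation is an isometry so areas/perimeters/island counts are preserved). Overall, the cross-section is a single solid region. Undo the 15° rotation: the query point maps to (21.134, 10.487) in the un-rotated model frame. The nearest boundary edge runs (17.01, 10.01)→(18.36, 8.25); distance from the point to it = 3.56 mm. The point is not inside any of the regions above, so it lies outside the cross-section (3.56 mm from the nearest boundary).

outside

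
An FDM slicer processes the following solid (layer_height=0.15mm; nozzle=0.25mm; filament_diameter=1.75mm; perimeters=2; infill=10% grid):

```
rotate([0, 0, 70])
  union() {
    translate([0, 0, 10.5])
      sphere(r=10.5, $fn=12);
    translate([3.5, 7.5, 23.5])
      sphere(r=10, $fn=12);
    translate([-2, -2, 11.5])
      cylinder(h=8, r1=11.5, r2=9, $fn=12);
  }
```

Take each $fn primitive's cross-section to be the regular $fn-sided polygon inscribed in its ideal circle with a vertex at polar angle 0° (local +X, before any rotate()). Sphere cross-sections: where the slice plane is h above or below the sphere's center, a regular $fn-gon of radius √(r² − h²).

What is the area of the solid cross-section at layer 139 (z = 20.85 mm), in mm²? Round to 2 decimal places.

279.96 mm²

At z = 20.85 mm: the sphere: section is a regular 12-gon, circumradius = √(r²−h²) = √(10.5²−10.35²) = 1.768 (area = (12/2)·1.768²·sin(360°/12) = 9.38 mm²); the r=10 sphere at (3.5, 7.5) slices to a regular 12-gon of circumradius 9.642 (√(r²−h²) with h=2.65 from center) (area = (12/2)·9.642²·sin(360°/12) = 278.93 mm²); the cone at (-2, -2) is not intersected at this z (z outside [11.5, 19.5]); Combining (union): the regions partially overlap — summed areas 288.31 mm² minus the doubly-counted overlap 8.35 mm² gives 279.96 mm² — area = 279.96 mm²; (rotated 70° about Z; rotation is an isometry so areas/perimeters/island counts are preserved). Overall, the cross-section is a single solid region. Net area = 279.96 mm².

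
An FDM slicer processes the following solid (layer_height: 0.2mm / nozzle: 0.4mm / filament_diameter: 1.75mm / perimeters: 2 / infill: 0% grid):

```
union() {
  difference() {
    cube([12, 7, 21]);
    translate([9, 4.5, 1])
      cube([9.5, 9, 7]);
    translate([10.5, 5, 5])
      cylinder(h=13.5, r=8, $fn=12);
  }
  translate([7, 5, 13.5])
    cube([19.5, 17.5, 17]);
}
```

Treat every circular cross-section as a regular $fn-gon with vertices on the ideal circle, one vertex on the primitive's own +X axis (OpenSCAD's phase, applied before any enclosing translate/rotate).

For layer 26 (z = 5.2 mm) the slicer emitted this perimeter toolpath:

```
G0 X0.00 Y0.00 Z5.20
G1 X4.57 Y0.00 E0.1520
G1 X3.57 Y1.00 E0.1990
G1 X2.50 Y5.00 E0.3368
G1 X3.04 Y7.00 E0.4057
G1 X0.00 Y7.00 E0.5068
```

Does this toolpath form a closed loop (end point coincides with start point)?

Start point (G0): (0.00, 0.00). End point (last G1): the path does not return to the start — open.

no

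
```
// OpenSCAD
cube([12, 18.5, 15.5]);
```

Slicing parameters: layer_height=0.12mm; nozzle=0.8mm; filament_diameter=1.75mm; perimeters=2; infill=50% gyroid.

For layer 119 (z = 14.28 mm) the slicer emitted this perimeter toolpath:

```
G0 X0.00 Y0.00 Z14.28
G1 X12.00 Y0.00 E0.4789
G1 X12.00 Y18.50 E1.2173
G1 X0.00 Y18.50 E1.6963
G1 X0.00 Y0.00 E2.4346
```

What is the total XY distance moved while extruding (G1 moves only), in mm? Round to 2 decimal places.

61.00 mm

Sum the Euclidean lengths of each G1 segment: total = 61.00 mm.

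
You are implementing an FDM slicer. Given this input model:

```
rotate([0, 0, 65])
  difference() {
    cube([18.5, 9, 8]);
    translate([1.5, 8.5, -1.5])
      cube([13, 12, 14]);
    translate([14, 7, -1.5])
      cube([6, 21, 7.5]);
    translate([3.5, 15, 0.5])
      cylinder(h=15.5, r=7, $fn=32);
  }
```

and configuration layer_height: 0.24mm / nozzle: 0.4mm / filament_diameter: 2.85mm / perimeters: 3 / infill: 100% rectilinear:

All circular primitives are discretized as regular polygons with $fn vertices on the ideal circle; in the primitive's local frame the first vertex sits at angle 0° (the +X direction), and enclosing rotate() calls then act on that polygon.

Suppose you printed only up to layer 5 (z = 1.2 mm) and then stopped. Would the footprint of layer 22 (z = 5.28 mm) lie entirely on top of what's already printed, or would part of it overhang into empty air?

entirely on top

Compare the two slices. At z = 1.2: the cube is present — its section is the full 18.5×9 rectangle (area 166.50 mm²); the cube at (1.5, 8.5) is present — its section is the full 13×12 rectangle (area 156.00 mm²); the 6×21 cube at (14, 7) contributes its full rectangle (area 126.00 mm²); the r=7 cylinder at (3.5, 15) contributes a regular 32-gon of circumradius 7 (area = (32/2)·7.000²·sin(360°/32) = 152.95 mm²); After the difference (first − rest): starting from the 18.5×9 cube (166.50 mm²), the 13×12 cube at (1.5, 8.5) partially overlaps it — only the 6.50 mm² overlap (of its 156.00 mm²) is removed, clipping the outline; the 6×21 cube at (14, 7) partially overlaps it — only the 8.75 mm² overlap (of its 126.00 mm²) is removed, clipping the outline; the r=7 cylinder at (3.5, 15) partially overlaps it — only the 2.16 mm² overlap (of its 152.95 mm²) is removed, clipping the outline — area = 149.09 mm²; (rotated 65° about Z; rotation is an isometry so areas/perimeters/island counts are preserved). At z = 5.28: the cube is present — its section is the full 18.5×9 rectangle (area 166.50 mm²); the cube at (1.5, 8.5) (footprint 13×12) is included at this height (area 156.00 mm²); the 6×21 cube at (14, 7) contributes its full rectangle (area 126.00 mm²); the cylinder at (3.5, 15): section is a regular 32-gon, circumradius r=7 (area = (32/2)·7.000²·sin(360°/32) = 152.95 mm²); Subtracting the remaining from the first: starting from the 18.5×9 cube (166.50 mm²), the 13×12 cube at (1.5, 8.5) partially overlaps it — only the 6.50 mm² overlap (of its 156.00 mm²) is removed, clipping the outline; the 6×21 cube at (14, 7) partially overlaps it — only the 8.75 mm² overlap (of its 126.00 mm²) is removed, clipping the outline; the r=7 cylinder at (3.5, 15) partially overlaps it — only the 2.16 mm² overlap (of its 152.95 mm²) is removed, clipping the outline — area = 149.09 mm²; (whole slice rotated 65° about Z — lengths, areas and connectivity unchanged). Checking containment: the cross-section at z = 5.28 is a subset of the cross-section at z = 1.2.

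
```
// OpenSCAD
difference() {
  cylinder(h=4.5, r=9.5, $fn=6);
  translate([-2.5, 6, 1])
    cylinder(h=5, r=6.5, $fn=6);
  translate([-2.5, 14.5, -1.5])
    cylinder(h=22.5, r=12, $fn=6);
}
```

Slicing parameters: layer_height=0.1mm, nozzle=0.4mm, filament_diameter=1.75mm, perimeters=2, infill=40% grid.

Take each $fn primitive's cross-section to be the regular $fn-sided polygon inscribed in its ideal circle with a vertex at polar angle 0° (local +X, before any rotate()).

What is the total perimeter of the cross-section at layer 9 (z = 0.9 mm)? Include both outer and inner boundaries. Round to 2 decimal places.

55.87 mm

At z = 0.9 mm: the r=9.5 cylinder gives a regular 6-gon of circumradius 9.5 (constant along its height) (perimeter = 2·6·9.500·sin(180°/6) = 57.00 mm); the cylinder at (-2.5, 6) is absent (z outside [1, 6]); the r=12 cylinder at (-2.5, 14.5) contributes a regular 6-gon of circumradius 12 (perimeter = 2·6·12.000·sin(180°/6) = 72.00 mm); After the difference (first − rest): starting from the r=9.5 cylinder, the r=12 cylinder at (-2.5, 14.5) partially overlaps it — only the 43.23 mm² overlap (of its 374.12 mm²) is removed, clipping the outline — boundary = 55.87 mm. Overall, the cross-section is a single solid region. Total boundary length (outer) = 55.87 mm.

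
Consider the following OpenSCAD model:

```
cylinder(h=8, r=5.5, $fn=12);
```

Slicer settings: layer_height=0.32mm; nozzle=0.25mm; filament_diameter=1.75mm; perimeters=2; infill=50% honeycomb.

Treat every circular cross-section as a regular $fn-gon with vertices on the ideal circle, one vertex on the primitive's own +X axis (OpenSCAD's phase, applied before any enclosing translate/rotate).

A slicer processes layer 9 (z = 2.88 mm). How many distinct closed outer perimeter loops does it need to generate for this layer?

At z = 2.88 mm: the r=5.5 cylinder gives a regular 12-gon of circumradius 5.5 (constant along its height). The result has 1 disconnected region.

1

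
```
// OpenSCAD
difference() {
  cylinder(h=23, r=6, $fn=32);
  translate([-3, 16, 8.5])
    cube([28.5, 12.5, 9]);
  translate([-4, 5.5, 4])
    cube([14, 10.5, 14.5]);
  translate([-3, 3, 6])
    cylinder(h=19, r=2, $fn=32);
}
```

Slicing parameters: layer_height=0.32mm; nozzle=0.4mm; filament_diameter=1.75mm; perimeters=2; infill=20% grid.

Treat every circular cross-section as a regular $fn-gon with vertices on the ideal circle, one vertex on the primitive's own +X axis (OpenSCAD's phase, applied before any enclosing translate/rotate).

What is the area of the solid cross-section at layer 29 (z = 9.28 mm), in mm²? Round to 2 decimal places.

98.77 mm²

At z = 9.28 mm: the cylinder: section is a regular 32-gon, circumradius r=6 (area = (32/2)·6.000²·sin(360°/32) = 112.37 mm²); the 28.5×12.5 cube at (-3, 16) contributes its full rectangle (area 356.25 mm²); the 14×10.5 cube at (-4, 5.5) contributes its full rectangle (area 147.00 mm²); the r=2 cylinder at (-3, 3) gives a regular 32-gon of circumradius 2 (constant along its height) (area = (32/2)·2.000²·sin(360°/32) = 12.49 mm²); After the difference (first − rest): starting from the r=6 cylinder (112.37 mm²), the 28.5×12.5 cube at (-3, 16) misses the remaining region (no effect); the 14×10.5 cube at (-4, 5.5) partially overlaps it — only the 1.52 mm² overlap (of its 147.00 mm²) is removed, clipping the outline; the r=2 cylinder at (-3, 3) partially overlaps it — only the 12.08 mm² overlap (of its 12.49 mm²) is removed, clipping the outline — area = 98.77 mm². Overall, the cross-section is a single solid region. Net area = 98.77 mm².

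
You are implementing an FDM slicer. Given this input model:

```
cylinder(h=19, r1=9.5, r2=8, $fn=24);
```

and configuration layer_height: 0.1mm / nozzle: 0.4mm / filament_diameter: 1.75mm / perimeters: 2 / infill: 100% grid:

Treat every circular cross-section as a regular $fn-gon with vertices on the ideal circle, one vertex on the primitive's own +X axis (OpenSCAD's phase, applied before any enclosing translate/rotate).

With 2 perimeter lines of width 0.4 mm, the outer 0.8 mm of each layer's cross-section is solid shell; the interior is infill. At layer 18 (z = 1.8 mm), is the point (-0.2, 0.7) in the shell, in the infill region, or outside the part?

At z = 1.8 mm: the cone (r1=9.5→r2=8) has section circumradius 9.358 here — a regular 24-gon. Overall, the cross-section is a single solid region. The nearest boundary edge runs (-2.42, 9.04)→(-4.68, 8.10); distance from the point to it = 8.55 mm. The point is inside the cross-section and 8.55 mm from the nearest boundary — more than the 0.8 mm shell width (2 × 0.4), so it's in the infill interior.

infill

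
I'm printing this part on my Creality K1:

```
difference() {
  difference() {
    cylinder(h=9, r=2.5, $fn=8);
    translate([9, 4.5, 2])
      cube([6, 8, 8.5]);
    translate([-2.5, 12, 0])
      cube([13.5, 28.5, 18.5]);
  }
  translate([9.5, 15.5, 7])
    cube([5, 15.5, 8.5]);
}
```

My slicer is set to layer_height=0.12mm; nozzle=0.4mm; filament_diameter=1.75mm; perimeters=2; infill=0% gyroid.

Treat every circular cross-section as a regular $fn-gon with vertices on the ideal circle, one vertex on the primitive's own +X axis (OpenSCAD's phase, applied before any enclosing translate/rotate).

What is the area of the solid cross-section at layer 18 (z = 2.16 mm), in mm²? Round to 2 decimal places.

At z = 2.16 mm: the r=2.5 cylinder contributes a regular 8-gon of circumradius 2.5 (area = (8/2)·2.500²·sin(360°/8) = 17.68 mm²); the cube at (9, 4.5) is present — its section is the full 6×8 rectangle (area 48.00 mm²); the cube at (-2.5, 12) (footprint 13.5×28.5) is included at this height (area 384.75 mm²); Taking the first minus the rest: starting from the r=2.5 cylinder (17.68 mm²), the 6×8 cube at (9, 4.5) misses the remaining region (no effect); the 13.5×28.5 cube at (-2.5, 12) misses the remaining region (no effect) — area = 17.68 mm²; the cube at (9.5, 15.5) is not intersected at this z (z outside [7, 15.5]); Subtracting the remaining from the first: none of the subtracted shapes is present at this height, so the result so far is unchanged — area = 17.68 mm². Overall, the cross-section is a single solid region. Net area = 17.68 mm².

17.68 mm²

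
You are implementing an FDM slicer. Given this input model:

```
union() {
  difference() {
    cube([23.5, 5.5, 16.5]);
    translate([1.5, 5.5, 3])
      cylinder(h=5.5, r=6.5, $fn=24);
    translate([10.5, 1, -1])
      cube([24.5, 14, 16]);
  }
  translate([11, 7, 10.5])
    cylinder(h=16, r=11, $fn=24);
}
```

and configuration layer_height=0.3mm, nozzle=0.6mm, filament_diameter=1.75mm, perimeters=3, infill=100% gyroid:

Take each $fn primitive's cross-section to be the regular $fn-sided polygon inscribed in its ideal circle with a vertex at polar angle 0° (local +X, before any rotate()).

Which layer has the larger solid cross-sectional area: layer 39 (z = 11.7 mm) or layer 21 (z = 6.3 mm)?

layer 39 (z = 11.7 mm)

Layer 39 (z = 11.7): the cube is present — its section is the full 23.5×5.5 rectangle (area 129.25 mm²); the cylinder at (1.5, 5.5) does not reach this height (z outside [3, 8.5]); the 24.5×14 cube at (10.5, 1) contributes its full rectangle (area 343.00 mm²); After the difference (first − rest): starting from the 23.5×5.5 cube (129.25 mm²), the 24.5×14 cube at (10.5, 1) partially overlaps it — only the 58.50 mm² overlap (of its 343.00 mm²) is removed, clipping the outline — area = 70.75 mm²; the r=11 cylinder at (11, 7) gives a regular 24-gon of circumradius 11 (constant along its height) (area = (24/2)·11.000²·sin(360°/24) = 375.81 mm²); Taking the union: the regions partially overlap — summed areas 446.56 mm² minus the doubly-counted overlap 61.10 mm² gives 385.46 mm² — area = 385.46 mm². So its area = 385.46 mm². Layer 21 (z = 6.3): the cube (footprint 23.5×5.5) is included at this height (area 129.25 mm²); the r=6.5 cylinder at (1.5, 5.5) contributes a regular 24-gon of circumradius 6.5 (area = (24/2)·6.500²·sin(360°/24) = 131.22 mm²); the cube at (10.5, 1) is present — its section is the full 24.5×14 rectangle (area 343.00 mm²); After the difference (first − rest): starting from the 23.5×5.5 cube (129.25 mm²), the r=6.5 cylinder at (1.5, 5.5) partially overlaps it — only the 38.84 mm² overlap (of its 131.22 mm²) is removed, clipping the outline; the 24.5×14 cube at (10.5, 1) partially overlaps it — only the 58.50 mm² overlap (of its 343.00 mm²) is removed, clipping the outline — area = 31.91 mm²; the cylinder at (11, 7) is not intersected at this z (z outside [10.5, 26.5]); Combining (union): only the result so far is present, so the union is just that shape — area = 31.91 mm². So its area = 31.91 mm². Layer 39 is larger (385.46 vs 31.91 mm²).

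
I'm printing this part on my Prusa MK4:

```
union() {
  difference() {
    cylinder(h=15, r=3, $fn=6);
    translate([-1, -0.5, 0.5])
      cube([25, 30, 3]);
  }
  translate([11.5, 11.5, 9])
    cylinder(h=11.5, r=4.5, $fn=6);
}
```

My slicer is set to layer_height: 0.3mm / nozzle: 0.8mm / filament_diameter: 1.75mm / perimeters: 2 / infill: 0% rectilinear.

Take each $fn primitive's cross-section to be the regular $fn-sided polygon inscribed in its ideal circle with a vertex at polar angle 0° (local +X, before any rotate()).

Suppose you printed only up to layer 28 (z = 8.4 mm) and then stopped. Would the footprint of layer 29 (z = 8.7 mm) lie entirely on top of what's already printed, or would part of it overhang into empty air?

entirely on top

Compare the two slices. At z = 8.4: the r=3 cylinder contributes a regular 6-gon of circumradius 3 (area = (6/2)·3.000²·sin(360°/6) = 23.38 mm²); the cube at (-1, -0.5) is not intersected at this z (z outside [0.5, 3.5]); Subtracting the remaining from the first: none of the subtracted shapes is present at this height, so the r=3 cylinder is unchanged — area = 23.38 mm²; the cylinder at (11.5, 11.5) does not reach this height (z outside [9, 20.5]); Merging all regions: only that combined region is present, so the union is just that shape — area = 23.38 mm². At z = 8.7: the r=3 cylinder contributes a regular 6-gon of circumradius 3 (area = (6/2)·3.000²·sin(360°/6) = 23.38 mm²); the cube at (-1, -0.5) does not reach this height (z outside [0.5, 3.5]); After the difference (first − rest): none of the subtracted shapes is present at this height, so the r=3 cylinder is unchanged — area = 23.38 mm²; the cylinder at (11.5, 11.5) is not intersected at this z (z outside [9, 20.5]); Combining (union): only that combined region is present, so the union is just that shape — area = 23.38 mm². Checking containment: the cross-section at z = 8.7 is a subset of the cross-section at z = 8.4.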